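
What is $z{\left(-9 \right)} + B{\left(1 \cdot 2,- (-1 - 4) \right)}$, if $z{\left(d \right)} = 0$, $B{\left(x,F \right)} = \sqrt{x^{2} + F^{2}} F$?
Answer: $5 \sqrt{29} \approx 26.926$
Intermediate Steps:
$B{\left(x,F \right)} = F \sqrt{F^{2} + x^{2}}$ ($B{\left(x,F \right)} = \sqrt{F^{2} + x^{2}} F = F \sqrt{F^{2} + x^{2}}$)
$z{\left(-9 \right)} + B{\left(1 \cdot 2,- (-1 - 4) \right)} = 0 + - (-1 - 4) \sqrt{\left(- (-1 - 4)\right)^{2} + \left(1 \cdot 2\right)^{2}} = 0 + \left(-1\right) \left(-5\right) \sqrt{\left(\left(-1\right) \left(-5\right)\right)^{2} + 2^{2}} = 0 + 5 \sqrt{5^{2} + 4} = 0 + 5 \sqrt{25 + 4} = 0 + 5 \sqrt{29} = 5 \sqrt{29}$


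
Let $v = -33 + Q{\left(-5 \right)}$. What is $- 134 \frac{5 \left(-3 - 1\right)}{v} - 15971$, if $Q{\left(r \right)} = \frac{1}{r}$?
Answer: $- \frac{1332293}{83} \approx -16052.0$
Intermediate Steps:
$v = - \frac{166}{5}$ ($v = -33 + \frac{1}{-5} = -33 - \frac{1}{5} = - \frac{166}{5} \approx -33.2$)
$- 134 \frac{5 \left(-3 - 1\right)}{v} - 15971 = - 134 \frac{5 \left(-3 - 1\right)}{- \frac{166}{5}} - 15971 = - 134 \cdot 5 \left(-4\right) \left(- \frac{5}{166}\right) - 15971 = - 134 \left(\left(-20\right) \left(- \frac{5}{166}\right)\right) - 15971 = \left(-134\right) \frac{50}{83} - 15971 = - \frac{6700}{83} - 15971 = - \frac{1332293}{83}$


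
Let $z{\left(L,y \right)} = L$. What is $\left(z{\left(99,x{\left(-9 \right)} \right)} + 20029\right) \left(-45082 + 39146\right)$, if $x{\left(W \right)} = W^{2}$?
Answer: $-119479808$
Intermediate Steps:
$\left(z{\left(99,x{\left(-9 \right)} \right)} + 20029\right) \left(-45082 + 39146\right) = \left(99 + 20029\right) \left(-45082 + 39146\right) = 20128 \left(-5936\right) = -119479808$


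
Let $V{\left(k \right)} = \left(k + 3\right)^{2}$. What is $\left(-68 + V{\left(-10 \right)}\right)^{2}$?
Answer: $361$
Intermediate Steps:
$V{\left(k \right)} = \left(3 + k\right)^{2}$
$\left(-68 + V{\left(-10 \right)}\right)^{2} = \left(-68 + \left(3 - 10\right)^{2}\right)^{2} = \left(-68 + \left(-7\right)^{2}\right)^{2} = \left(-68 + 49\right)^{2} = \left(-19\right)^{2} = 361$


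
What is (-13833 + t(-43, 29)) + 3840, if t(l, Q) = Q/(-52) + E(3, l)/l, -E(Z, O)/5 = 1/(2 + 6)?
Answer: -44691125/4472 ≈ -9993.5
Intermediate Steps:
E(Z, O) = -5/8 (E(Z, O) = -5/(2 + 6) = -5/8)
t(l, Q) = -5/(8*l) - Q/52 (t(l, Q) = Q/(-52) - 5/(8*l) = Q*(-1/52) - 5/(8*l) = -Q/52 - 5/(8*l) = -5/(8*l) - Q/52)
(-13833 + t(-43, 29)) + 3840 = (-13833 + (-5/8/(-43) - 1/52*29)) + 3840 = (-13833 + (-5/8*(-1/43) - 29/52)) + 3840 = (-13833 + (5/344 - 29/52)) + 3840 = (-13833 - 2429/4472) + 3840 = -61863605/4472 + 3840 = -44691125/4472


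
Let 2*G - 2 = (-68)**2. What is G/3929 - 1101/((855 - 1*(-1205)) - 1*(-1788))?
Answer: 4574595/15118792 ≈ 0.30258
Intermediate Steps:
G = 2313 (G = 1 + (1/2)*(-68)**2 = 1 + (1/2)*4624 = 1 + 2312 = 2313)
G/3929 - 1101/((855 - 1*(-1205)) - 1*(-1788)) = 2313/3929 - 1101/((855 - 1*(-1205)) - 1*(-1788)) = 2313*(1/3929) - 1101/((855 + 1205) + 1788) = 2313/3929 - 1101/(2060 + 1788) = 2313/3929 - 1101/3848 = 4574595/15118792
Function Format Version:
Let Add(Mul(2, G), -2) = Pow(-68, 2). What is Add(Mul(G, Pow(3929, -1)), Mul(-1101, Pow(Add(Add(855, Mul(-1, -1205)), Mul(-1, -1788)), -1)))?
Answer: Rational(4574595, 15118792) ≈ 0.30258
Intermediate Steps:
G = 2313 (G = Add(1, Mul(Rational(1, 2), Pow(-68, 2))) = Add(1, Mul(Rational(1, 2), 4624)) = Add(1, 2312) = 2313)
Add(Mul(G, Pow(3929, -1)), Mul(-1101, Pow(Add(Add(855, Mul(-1, -1205)), Mul(-1, -1788)), -1))) = Add(Mul(2313, Pow(3929, -1)), Mul(-1101, Pow(Add(Add(855, Mul(-1, -1205)), Mul(-1, -1788)), -1))) = Add(Mul(2313, Rational(1, 3929)), Mul(-1101, Pow(Add(Add(855, 1205), 1788), -1))) = Add(Rational(2313, 3929), Mul(-1101, Pow(Add(2060, 1788), -1))) = Add(Rational(2313, 3929), Mul(-1101, Pow(3848, -1))) = Add(Rational(2313, 3929), Mul(-1101, Rational(1, 3848))) = Add(Rational(2313, 3929), Rational(-1101, 3848)) = Rational(4574595, 15118792)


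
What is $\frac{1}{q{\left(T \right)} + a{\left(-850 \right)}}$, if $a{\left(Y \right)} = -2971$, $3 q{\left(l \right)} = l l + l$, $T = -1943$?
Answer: $\frac{3}{3764393} \approx 7.9694 \cdot 10^{-7}$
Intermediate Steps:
$q{\left(l \right)} = \frac{l}{3} + \frac{l^{2}}{3}$ ($q{\left(l \right)} = \frac{l l + l}{3} = \frac{l^{2} + l}{3} = \frac{l + l^{2}}{3} = \frac{l}{3} + \frac{l^{2}}{3}$)
$\frac{1}{q{\left(T \right)} + a{\left(-850 \right)}} = \frac{1}{\frac{1}{3} \left(-1943\right) \left(1 - 1943\right) - 2971} = \frac{1}{\frac{1}{3} \left(-1943\right) \left(-1942\right) - 2971} = \frac{1}{\frac{3773306}{3} - 2971} = \frac{1}{\frac{3764393}{3}} = \frac{3}{3764393}$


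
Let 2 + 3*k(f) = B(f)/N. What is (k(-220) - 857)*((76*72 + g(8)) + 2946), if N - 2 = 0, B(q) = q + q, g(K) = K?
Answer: -7844606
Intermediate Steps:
B(q) = 2*q
N = 2 (N = 2 + 0 = 2)
k(f) = -⅔ + f/3 (k(f) = -⅔ + ((2*f)/2)/3 = -⅔ + ((2*f)*(½))/3 = -⅔ + f/3)
(k(-220) - 857)*((76*72 + g(8)) + 2946) = ((-⅔ + (⅓)*(-220)) - 857)*((76*72 + 8) + 2946) = ((-⅔ - 220/3) - 857)*((5472 + 8) + 2946) = (-74 - 857)*(5480 + 2946) = -931*8426 = -7844606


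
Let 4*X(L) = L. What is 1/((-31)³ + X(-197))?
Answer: -4/119361 ≈ -3.3512e-5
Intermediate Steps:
X(L) = L/4
1/((-31)³ + X(-197)) = 1/((-31)³ + (¼)*(-197)) = 1/(-29791 - 197/4) = 1/(-119361/4) = -4/119361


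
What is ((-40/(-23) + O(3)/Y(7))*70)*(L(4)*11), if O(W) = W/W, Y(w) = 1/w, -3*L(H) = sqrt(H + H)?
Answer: -103180*sqrt(2)/23 ≈ -6344.3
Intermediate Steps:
L(H) = -sqrt(2)*sqrt(H)/3 (L(H) = -sqrt(H + H)/3 = -sqrt(2)*sqrt(H)/3)
O(W) = 1
((-40/(-23) + O(3)/Y(7))*70)*(L(4)*11) = ((-40/(-23) + 1/1/7)*70)*(-sqrt(2)*sqrt(4)/3*11) = ((-40*(-1/23) + 1/(1/7))*70)*(-1/3*sqrt(2)*2*11) = ((40/23 + 1*7)*70)*(-2*sqrt(2)/3*11) = ((40/23 + 7)*70)*(-22*sqrt(2)/3) = ((201/23)*70)*(-22*sqrt(2)/3) = 14070*(-22*sqrt(2)/3)/23 = -103180*sqrt(2)/23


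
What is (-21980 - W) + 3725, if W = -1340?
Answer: -16915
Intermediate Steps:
(-21980 - W) + 3725 = (-21980 - 1*(-1340)) + 3725 = (-21980 + 1340) + 3725 = -20640 + 3725 = -16915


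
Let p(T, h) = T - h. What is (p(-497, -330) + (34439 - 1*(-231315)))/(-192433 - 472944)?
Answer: -265587/665377 ≈ -0.39915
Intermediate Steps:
(p(-497, -330) + (34439 - 1*(-231315)))/(-192433 - 472944) = ((-497 - 1*(-330)) + (34439 - 1*(-231315)))/(-192433 - 472944) = ((-497 + 330) + (34439 + 231315))/(-665377) = (-167 + 265754)*(-1/665377) = 265587*(-1/665377) = -265587/665377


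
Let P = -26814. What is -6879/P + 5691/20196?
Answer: 16195931/30085308 ≈ 0.53833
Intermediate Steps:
-6879/P + 5691/20196 = -6879/(-26814) + 5691/20196 = -6879*(-1/26814) + 5691*(1/20196) = 2293/8938 + 1897/6732 = 16195931/30085308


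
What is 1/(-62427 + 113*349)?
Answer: -1/22990 ≈ -4.3497e-5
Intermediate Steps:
1/(-62427 + 113*349) = 1/(-62427 + 39437) = 1/(-22990) = -1/22990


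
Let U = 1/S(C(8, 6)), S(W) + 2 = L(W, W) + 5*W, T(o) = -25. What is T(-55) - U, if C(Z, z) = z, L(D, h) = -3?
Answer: -626/25 ≈ -25.040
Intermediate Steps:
S(W) = -5 + 5*W (S(W) = -2 + (-3 + 5*W) = -5 + 5*W)
U = 1/25 (U = 1/(-5 + 5*6) = 1/(-5 + 30) = 1/25 ≈ 0.040000)
T(-55) - U = -25 - 1*1/25 = -25 - 1/25 = -626/25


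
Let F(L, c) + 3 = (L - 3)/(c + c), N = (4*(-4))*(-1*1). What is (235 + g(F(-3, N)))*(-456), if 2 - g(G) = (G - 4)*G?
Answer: -3123999/32 ≈ -97625.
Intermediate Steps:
N = 16 (N = -16*(-1) = 16)
F(L, c) = -3 + (-3 + L)/(2*c) (F(L, c) = -3 + (L - 3)/(c + c) = -3 + (-3 + L)/((2*c)) = -3 + (-3 + L)*(1/(2*c)) = -3 + (-3 + L)/(2*c))
g(G) = 2 - G*(-4 + G) (g(G) = 2 - (G - 4)*G = 2 - (-4 + G)*G = 2 - G*(-4 + G))
(235 + g(F(-3, N)))*(-456) = (235 + (2 - ((½)*(-3 - 3 - 6*16)/16)² + 4*((½)*(-3 - 3 - 6*16)/16)))*(-456) = (235 + (2 - ((½)*(1/16)*(-3 - 3 - 96))² + 4*((½)*(1/16)*(-3 - 3 - 96))))*(-456) = (235 + (2 - ((½)*(1/16)*(-102))² + 4*((½)*(1/16)*(-102))))*(-456) = (235 + (2 - (-51/16)² + 4*(-51/16)))*(-456) = (235 + (2 - 1*2601/256 - 51/4))*(-456) = (235 + (2 - 2601/256 - 51/4))*(-456) = (235 - 5353/256)*(-456) = (54807/256)*(-456) = -3123999/32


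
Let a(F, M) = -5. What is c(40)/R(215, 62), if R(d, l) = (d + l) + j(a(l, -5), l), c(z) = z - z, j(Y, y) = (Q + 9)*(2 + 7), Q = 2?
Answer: 0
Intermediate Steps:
j(Y, y) = 99 (j(Y, y) = (2 + 9)*(2 + 7) = 11*9 = 99)
c(z) = 0
R(d, l) = 99 + d + l (R(d, l) = (d + l) + 99 = 99 + d + l)
c(40)/R(215, 62) = 0/(99 + 215 + 62) = 0/376 = 0*(1/376) = 0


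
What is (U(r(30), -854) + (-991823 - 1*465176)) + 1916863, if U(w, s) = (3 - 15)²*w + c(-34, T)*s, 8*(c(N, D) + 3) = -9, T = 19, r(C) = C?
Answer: 1870827/4 ≈ 4.6771e+5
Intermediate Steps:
c(N, D) = -33/8 (c(N, D) = -3 + (⅛)*(-9) = -3 - 9/8 = -33/8)
U(w, s) = 144*w - 33*s/8 (U(w, s) = (3 - 15)²*w - 33*s/8 = (-12)²*w - 33*s/8 = 144*w - 33*s/8)
(U(r(30), -854) + (-991823 - 1*465176)) + 1916863 = ((144*30 - 33/8*(-854)) + (-991823 - 1*465176)) + 1916863 = ((4320 + 14091/4) + (-991823 - 465176)) + 1916863 = (31371/4 - 1456999) + 1916863 = -5796625/4 + 1916863 = 1870827/4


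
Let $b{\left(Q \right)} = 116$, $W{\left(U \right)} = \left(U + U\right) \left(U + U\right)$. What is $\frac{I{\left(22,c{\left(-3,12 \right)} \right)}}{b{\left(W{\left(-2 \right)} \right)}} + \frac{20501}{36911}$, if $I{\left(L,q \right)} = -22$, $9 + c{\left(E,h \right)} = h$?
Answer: $\frac{783037}{2140838} \approx 0.36576$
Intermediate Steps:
$c{\left(E,h \right)} = -9 + h$
$W{\left(U \right)} = 4 U^{2}$ ($W{\left(U \right)} = 2 U 2 U = 4 U^{2}$)
$\frac{I{\left(22,c{\left(-3,12 \right)} \right)}}{b{\left(W{\left(-2 \right)} \right)}} + \frac{20501}{36911} = - \frac{22}{116} + \frac{20501}{36911} = \left(-22\right) \frac{1}{116} + 20501 \cdot \frac{1}{36911} = - \frac{11}{58} + \frac{20501}{36911} = \frac{783037}{2140838}$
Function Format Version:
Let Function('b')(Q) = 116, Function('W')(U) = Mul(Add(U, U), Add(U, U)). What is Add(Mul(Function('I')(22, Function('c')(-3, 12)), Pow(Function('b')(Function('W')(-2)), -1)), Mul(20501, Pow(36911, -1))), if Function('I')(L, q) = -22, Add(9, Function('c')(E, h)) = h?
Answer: Rational(783037, 2140838) ≈ 0.36576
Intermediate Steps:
Function('c')(E, h) = Add(-9, h)
Function('W')(U) = Mul(4, Pow(U, 2)) (Function('W')(U) = Mul(Mul(2, U), Mul(2, U)) = Mul(4, Pow(U, 2)))
Add(Mul(Function('I')(22, Function('c')(-3, 12)), Pow(Function('b')(Function('W')(-2)), -1)), Mul(20501, Pow(36911, -1))) = Add(Mul(-22, Pow(116, -1)), Mul(20501, Pow(36911, -1))) = Add(Mul(-22, Rational(1, 116)), Mul(20501, Rational(1, 36911))) = Add(Rational(-11, 58), Rational(20501, 36911)) = Rational(783037, 2140838)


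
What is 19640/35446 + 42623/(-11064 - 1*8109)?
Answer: -81018367/48543297 ≈ -1.6690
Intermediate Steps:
19640/35446 + 42623/(-11064 - 1*8109) = 19640*(1/35446) + 42623/(-11064 - 8109) = 9820/17723 + 42623/(-19173) = 9820/17723 + 42623*(-1/19173) = 9820/17723 - 6089/2739 = -81018367/48543297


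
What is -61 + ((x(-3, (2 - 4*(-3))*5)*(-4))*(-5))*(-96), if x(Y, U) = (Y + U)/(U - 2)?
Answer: -33197/17 ≈ -1952.8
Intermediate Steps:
x(Y, U) = (U + Y)/(-2 + U)
-61 + ((x(-3, (2 - 4*(-3))*5)*(-4))*(-5))*(-96) = -61 + (((((2 - 4*(-3))*5 - 3)/(-2 + (2 - 4*(-3))*5))*(-4))*(-5))*(-96) = -61 + (((((2 + 12)*5 - 3)/(-2 + (2 + 12)*5))*(-4))*(-5))*(-96) = -61 + ((((14*5 - 3)/(-2 + 14*5))*(-4))*(-5))*(-96) = -61 + ((((70 - 3)/(-2 + 70))*(-4))*(-5))*(-96) = -61 + (((67/68)*(-4))*(-5))*(-96) = -61 - 67/17*(-5)*(-96) = -61 + (335/17)*(-96) = -61 - 32160/17 = -33197/17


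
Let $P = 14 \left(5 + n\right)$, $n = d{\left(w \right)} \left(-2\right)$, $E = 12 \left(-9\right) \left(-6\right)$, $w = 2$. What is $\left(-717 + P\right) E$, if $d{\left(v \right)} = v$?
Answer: $-455544$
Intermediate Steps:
$E = 648$ ($E = \left(-108\right) \left(-6\right) = 648$)
$n = -4$ ($n = 2 \left(-2\right) = -4$)
$P = 14$ ($P = 14 \left(5 - 4\right) = 14 \cdot 1 = 14$)
$\left(-717 + P\right) E = \left(-717 + 14\right) 648 = \left(-703\right) 648 = -455544$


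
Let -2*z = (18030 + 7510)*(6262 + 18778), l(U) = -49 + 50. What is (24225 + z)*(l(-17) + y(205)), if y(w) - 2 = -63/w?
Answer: -35298917880/41 ≈ -8.6095e+8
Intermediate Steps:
l(U) = 1
y(w) = 2 - 63/w
z = -319760800 (z = -(18030 + 7510)*(6262 + 18778)/2 = -12770*25040 = -1/2*639521600 = -319760800)
(24225 + z)*(l(-17) + y(205)) = (24225 - 319760800)*(1 + (2 - 63/205)) = -319736575*(1 + (2 - 63*1/205)) = -319736575*(1 + (2 - 63/205)) = -319736575*(1 + 347/205) = -319736575*552/205 = -35298917880/41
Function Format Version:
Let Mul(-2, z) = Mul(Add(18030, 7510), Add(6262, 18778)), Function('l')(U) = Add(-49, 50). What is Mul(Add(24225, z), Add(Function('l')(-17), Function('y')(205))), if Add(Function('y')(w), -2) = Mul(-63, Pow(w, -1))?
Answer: Rational(-35298917880, 41) ≈ -8.6095e+8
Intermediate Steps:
Function('l')(U) = 1
Function('y')(w) = Add(2, Mul(-63, Pow(w, -1)))
z = -319760800 (z = Mul(Rational(-1, 2), Mul(Add(18030, 7510), Add(6262, 18778))) = Mul(Rational(-1, 2), Mul(25540, 25040)) = Mul(Rational(-1, 2), 639521600) = -319760800)
Mul(Add(24225, z), Add(Function('l')(-17), Function('y')(205))) = Mul(Add(24225, -319760800), Add(1, Add(2, Mul(-63, Pow(205, -1))))) = Mul(-319736575, Add(1, Add(2, Mul(-63, Rational(1, 205))))) = Mul(-319736575, Add(1, Add(2, Rational(-63, 205)))) = Mul(-319736575, Add(1, Rational(347, 205))) = Mul(-319736575, Rational(552, 205)) = Rational(-35298917880, 41)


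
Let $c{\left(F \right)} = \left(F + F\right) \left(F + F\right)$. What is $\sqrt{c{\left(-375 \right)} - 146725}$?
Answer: $5 \sqrt{16631} \approx 644.81$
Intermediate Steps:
$c{\left(F \right)} = 4 F^{2}$ ($c{\left(F \right)} = 2 F 2 F = 4 F^{2}$)
$\sqrt{c{\left(-375 \right)} - 146725} = \sqrt{4 \left(-375\right)^{2} - 146725} = \sqrt{4 \cdot 140625 - 146725} = \sqrt{562500 - 146725} = \sqrt{415775} = 5 \sqrt{16631}$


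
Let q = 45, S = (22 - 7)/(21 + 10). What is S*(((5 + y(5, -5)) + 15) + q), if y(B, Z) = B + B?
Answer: 1125/31 ≈ 36.290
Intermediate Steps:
S = 15/31 ≈ 0.48387
y(B, Z) = 2*B
S*(((5 + y(5, -5)) + 15) + q) = 15*(((5 + 2*5) + 15) + 45)/31 = 15*(((5 + 10) + 15) + 45)/31 = 15*((15 + 15) + 45)/31 = 15*(30 + 45)/31 = (15/31)*75 = 1125/31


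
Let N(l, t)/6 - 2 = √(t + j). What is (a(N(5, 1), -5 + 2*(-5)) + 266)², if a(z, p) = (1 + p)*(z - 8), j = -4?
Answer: 22932 - 35280*I*√3 ≈ 22932.0 - 61107.0*I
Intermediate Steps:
N(l, t) = 12 + 6*√(-4 + t) (N(l, t) = 12 + 6*√(t - 4) = 12 + 6*√(-4 + t))
a(z, p) = (1 + p)*(-8 + z)
(a(N(5, 1), -5 + 2*(-5)) + 266)² = ((-8 + (12 + 6*√(-4 + 1)) - 8*(-5 + 2*(-5)) + (-5 + 2*(-5))*(12 + 6*√(-4 + 1))) + 266)² = ((-8 + (12 + 6*√(-3)) - 8*(-5 - 10) + (-5 - 10)*(12 + 6*√(-3))) + 266)² = ((-8 + (12 + 6*(I*√3)) - 8*(-15) - 15*(12 + 6*(I*√3))) + 266)² = ((-8 + (12 + 6*I*√3) + 120 - 15*(12 + 6*I*√3)) + 266)² = ((-8 + (12 + 6*I*√3) + 120 + (-180 - 90*I*√3)) + 266)² = ((-56 - 84*I*√3) + 266)² = (210 - 84*I*√3)²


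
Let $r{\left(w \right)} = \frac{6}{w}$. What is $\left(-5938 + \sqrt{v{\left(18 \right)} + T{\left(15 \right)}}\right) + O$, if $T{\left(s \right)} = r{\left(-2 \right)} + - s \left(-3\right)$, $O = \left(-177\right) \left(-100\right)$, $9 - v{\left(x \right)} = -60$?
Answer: $11762 + \sqrt{111} \approx 11773.0$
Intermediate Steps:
$v{\left(x \right)} = 69$ ($v{\left(x \right)} = 9 - -60 = 9 + 60 = 69$)
$O = 17700$
$T{\left(s \right)} = -3 + 3 s$ ($T{\left(s \right)} = \frac{6}{-2} + - s \left(-3\right) = 6 \left(- \frac{1}{2}\right) + 3 s = -3 + 3 s$)
$\left(-5938 + \sqrt{v{\left(18 \right)} + T{\left(15 \right)}}\right) + O = \left(-5938 + \sqrt{69 + \left(-3 + 3 \cdot 15\right)}\right) + 17700 = \left(-5938 + \sqrt{69 + \left(-3 + 45\right)}\right) + 17700 = \left(-5938 + \sqrt{69 + 42}\right) + 17700 = \left(-5938 + \sqrt{111}\right) + 17700 = 11762 + \sqrt{111}$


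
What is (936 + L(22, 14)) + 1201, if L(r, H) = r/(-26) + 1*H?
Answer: 27952/13 ≈ 2150.2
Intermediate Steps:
L(r, H) = H - r/26 (L(r, H) = -r/26 + H = H - r/26)
(936 + L(22, 14)) + 1201 = (936 + (14 - 1/26*22)) + 1201 = (936 + (14 - 11/13)) + 1201 = (936 + 171/13) + 1201 = 12339/13 + 1201 = 27952/13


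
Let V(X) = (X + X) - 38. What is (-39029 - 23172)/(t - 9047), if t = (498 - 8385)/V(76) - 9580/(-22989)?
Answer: 54337673982/7963370395 ≈ 6.8234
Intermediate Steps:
V(X) = -38 + 2*X (V(X) = 2*X - 38 = -38 + 2*X)
t = -60074041/873582 (t = (498 - 8385)/(-38 + 2*76) - 9580/(-22989) = -7887/(-38 + 152) - 9580*(-1/22989) = -7887/114 + 9580/22989 = -7887*1/114 + 9580/22989 = -2629/38 + 9580/22989 = -60074041/873582 ≈ -68.767)
(-39029 - 23172)/(t - 9047) = (-39029 - 23172)/(-60074041/873582 - 9047) = -62201/(-7963370395/873582) = -62201*(-873582/7963370395) = 54337673982/7963370395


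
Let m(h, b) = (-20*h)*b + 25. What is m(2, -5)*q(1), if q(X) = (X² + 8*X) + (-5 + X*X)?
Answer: 1125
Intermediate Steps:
q(X) = -5 + 2*X² + 8*X (q(X) = (X² + 8*X) + (-5 + X²) = -5 + 2*X² + 8*X)
m(h, b) = 25 - 20*b*h (m(h, b) = -20*b*h + 25 = 25 - 20*b*h)
m(2, -5)*q(1) = (25 - 20*(-5)*2)*(-5 + 2*1² + 8*1) = (25 + 200)*(-5 + 2*1 + 8) = 225*(-5 + 2 + 8) = 225*5 = 1125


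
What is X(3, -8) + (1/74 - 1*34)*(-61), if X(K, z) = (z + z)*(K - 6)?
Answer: 156967/74 ≈ 2121.2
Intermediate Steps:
X(K, z) = 2*z*(-6 + K) (X(K, z) = (2*z)*(-6 + K) = 2*z*(-6 + K))
X(3, -8) + (1/74 - 1*34)*(-61) = 2*(-8)*(-6 + 3) + (1/74 - 1*34)*(-61) = 2*(-8)*(-3) + (1/74 - 34)*(-61) = 48 - 2515/74*(-61) = 48 + 153415/74 = 156967/74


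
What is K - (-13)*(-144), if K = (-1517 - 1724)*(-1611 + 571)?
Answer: 3368768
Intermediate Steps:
K = 3370640 (K = -3241*(-1040) = 3370640)
K - (-13)*(-144) = 3370640 - (-13)*(-144) = 3370640 - 1*1872 = 3370640 - 1872 = 3368768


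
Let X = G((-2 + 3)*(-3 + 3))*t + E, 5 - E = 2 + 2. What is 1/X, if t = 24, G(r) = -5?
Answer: -1/119 ≈ -0.0084034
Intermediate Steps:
E = 1 (E = 5 - (2 + 2) = 5 - 1*4 = 5 - 4 = 1)
X = -119 (X = -5*24 + 1 = -120 + 1 = -119)
1/X = 1/(-119) = -1/119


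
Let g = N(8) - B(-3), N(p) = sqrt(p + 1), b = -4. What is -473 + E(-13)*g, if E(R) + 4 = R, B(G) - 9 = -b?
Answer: -303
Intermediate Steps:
B(G) = 13 (B(G) = 9 - 1*(-4) = 9 + 4 = 13)
N(p) = sqrt(1 + p)
E(R) = -4 + R
g = -10 (g = sqrt(1 + 8) - 1*13 = sqrt(9) - 13 = 3 - 13 = -10)
-473 + E(-13)*g = -473 + (-4 - 13)*(-10) = -473 - 17*(-10) = -473 + 170 = -303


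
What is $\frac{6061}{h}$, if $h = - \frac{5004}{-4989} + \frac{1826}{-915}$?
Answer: $- \frac{9222690345}{1510418} \approx -6106.1$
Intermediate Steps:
$h = - \frac{1510418}{1521645}$ ($h = \left(-5004\right) \left(- \frac{1}{4989}\right) + 1826 \left(- \frac{1}{915}\right) = \frac{1668}{1663} - \frac{1826}{915} = - \frac{1510418}{1521645} \approx -0.99262$)
$\frac{6061}{h} = \frac{6061}{- \frac{1510418}{1521645}} = 6061 \left(- \frac{1521645}{1510418}\right) = - \frac{9222690345}{1510418}$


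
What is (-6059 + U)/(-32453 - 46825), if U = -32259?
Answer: 19159/39639 ≈ 0.48334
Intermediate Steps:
(-6059 + U)/(-32453 - 46825) = (-6059 - 32259)/(-32453 - 46825) = -38318/(-79278) = -38318*(-1/79278) = 19159/39639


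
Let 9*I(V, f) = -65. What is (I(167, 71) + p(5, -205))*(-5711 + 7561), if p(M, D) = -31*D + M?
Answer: 105773750/9 ≈ 1.1753e+7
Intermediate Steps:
I(V, f) = -65/9 (I(V, f) = (⅑)*(-65) = -65/9)
p(M, D) = M - 31*D
(I(167, 71) + p(5, -205))*(-5711 + 7561) = (-65/9 + (5 - 31*(-205)))*(-5711 + 7561) = (-65/9 + (5 + 6355))*1850 = (-65/9 + 6360)*1850 = (57175/9)*1850 = 105773750/9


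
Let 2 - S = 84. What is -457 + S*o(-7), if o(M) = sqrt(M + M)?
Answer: -457 - 82*I*sqrt(14) ≈ -457.0 - 306.82*I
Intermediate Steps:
S = -82 (S = 2 - 1*84 = 2 - 84 = -82)
o(M) = sqrt(2)*sqrt(M) (o(M) = sqrt(2*M) = sqrt(2)*sqrt(M))
-457 + S*o(-7) = -457 - 82*sqrt(2)*sqrt(-7) = -457 - 82*sqrt(2)*I*sqrt(7) = -457 - 82*I*sqrt(14)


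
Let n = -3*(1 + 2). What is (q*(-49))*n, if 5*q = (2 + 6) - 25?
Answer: -7497/5 ≈ -1499.4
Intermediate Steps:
n = -9 (n = -3*3 = -9)
q = -17/5 (q = ((2 + 6) - 25)/5 = (8 - 25)/5 = (⅕)*(-17) = -17/5 ≈ -3.4000)
(q*(-49))*n = -17/5*(-49)*(-9) = (833/5)*(-9) = -7497/5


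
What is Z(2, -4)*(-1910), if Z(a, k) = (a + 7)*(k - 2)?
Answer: 103140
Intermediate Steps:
Z(a, k) = (-2 + k)*(7 + a) (Z(a, k) = (7 + a)*(-2 + k) = (-2 + k)*(7 + a))
Z(2, -4)*(-1910) = (-14 - 2*2 + 7*(-4) + 2*(-4))*(-1910) = (-14 - 4 - 28 - 8)*(-1910) = -54*(-1910) = 103140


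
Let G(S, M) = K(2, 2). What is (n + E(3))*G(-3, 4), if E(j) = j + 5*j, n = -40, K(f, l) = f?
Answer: -44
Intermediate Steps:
G(S, M) = 2
E(j) = 6*j
(n + E(3))*G(-3, 4) = (-40 + 6*3)*2 = (-40 + 18)*2 = -22*2 = -44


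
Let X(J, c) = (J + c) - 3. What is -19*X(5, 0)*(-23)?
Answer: 874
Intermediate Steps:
X(J, c) = -3 + J + c
-19*X(5, 0)*(-23) = -19*(-3 + 5 + 0)*(-23) = -19*2*(-23) = -38*(-23) = 874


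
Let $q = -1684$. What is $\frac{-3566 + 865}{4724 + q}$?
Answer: $- \frac{2701}{3040} \approx -0.88849$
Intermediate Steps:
$\frac{-3566 + 865}{4724 + q} = \frac{-3566 + 865}{4724 - 1684} = - \frac{2701}{3040}$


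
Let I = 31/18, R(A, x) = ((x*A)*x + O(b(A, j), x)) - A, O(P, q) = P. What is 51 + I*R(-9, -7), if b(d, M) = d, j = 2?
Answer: -1417/2 ≈ -708.50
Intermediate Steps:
R(A, x) = A*x² (R(A, x) = ((x*A)*x + A) - A = ((A*x)*x + A) - A = (A*x² + A) - A = (A + A*x²) - A = A*x²)
I = 31/18 (I = 31*(1/18) = 31/18 ≈ 1.7222)
51 + I*R(-9, -7) = 51 + 31*(-9*(-7)²)/18 = 51 + 31*(-9*49)/18 = 51 + (31/18)*(-441) = 51 - 1519/2 = -1417/2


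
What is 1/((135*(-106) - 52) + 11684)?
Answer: -1/2678 ≈ -0.00037341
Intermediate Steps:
1/((135*(-106) - 52) + 11684) = 1/((-14310 - 52) + 11684) = 1/(-14362 + 11684) = 1/(-2678) = -1/2678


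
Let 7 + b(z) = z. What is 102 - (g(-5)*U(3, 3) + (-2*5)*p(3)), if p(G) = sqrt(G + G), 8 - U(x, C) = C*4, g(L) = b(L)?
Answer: 54 + 10*sqrt(6) ≈ 78.495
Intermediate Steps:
b(z) = -7 + z
g(L) = -7 + L
U(x, C) = 8 - 4*C (U(x, C) = 8 - C*4 = 8 - 4*C)
p(G) = sqrt(2)*sqrt(G) (p(G) = sqrt(2*G) = sqrt(2)*sqrt(G))
102 - (g(-5)*U(3, 3) + (-2*5)*p(3)) = 102 - ((-7 - 5)*(8 - 4*3) + (-2*5)*(sqrt(2)*sqrt(3))) = 102 - (-12*(8 - 12) - 10*sqrt(6)) = 102 - (-12*(-4) - 10*sqrt(6)) = 102 - (48 - 10*sqrt(6)) = 102 + (-48 + 10*sqrt(6)) = 54 + 10*sqrt(6)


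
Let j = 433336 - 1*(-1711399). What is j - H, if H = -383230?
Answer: 2527965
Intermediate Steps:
j = 2144735 (j = 433336 + 1711399 = 2144735)
j - H = 2144735 - 1*(-383230) = 2144735 + 383230 = 2527965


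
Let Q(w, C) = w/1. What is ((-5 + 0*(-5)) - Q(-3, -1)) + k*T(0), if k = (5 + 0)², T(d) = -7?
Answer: -177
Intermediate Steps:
k = 25 (k = 5² = 25)
Q(w, C) = w (Q(w, C) = w*1 = w)
((-5 + 0*(-5)) - Q(-3, -1)) + k*T(0) = ((-5 + 0*(-5)) - 1*(-3)) + 25*(-7) = ((-5 + 0) + 3) - 175 = (-5 + 3) - 175 = -2 - 175 = -177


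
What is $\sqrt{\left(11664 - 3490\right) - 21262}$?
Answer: $4 i \sqrt{818} \approx 114.4 i$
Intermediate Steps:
$\sqrt{\left(11664 - 3490\right) - 21262} = \sqrt{8174 - 21262} = \sqrt{-13088} = 4 i \sqrt{818}$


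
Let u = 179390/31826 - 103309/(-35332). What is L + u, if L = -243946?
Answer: -137150926385879/562238116 ≈ -2.4394e+5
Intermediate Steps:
u = 4813059857/562238116 (u = 179390*(1/31826) - 103309*(-1/35332) = 89695/15913 + 103309/35332 = 4813059857/562238116 ≈ 8.5605)
L + u = -243946 + 4813059857/562238116 = -137150926385879/562238116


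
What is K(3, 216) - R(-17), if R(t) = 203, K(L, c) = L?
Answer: -200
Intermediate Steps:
K(3, 216) - R(-17) = 3 - 1*203 = 3 - 203 = -200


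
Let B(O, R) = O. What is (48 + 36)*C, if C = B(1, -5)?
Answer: 84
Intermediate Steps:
C = 1
(48 + 36)*C = (48 + 36)*1 = 84*1 = 84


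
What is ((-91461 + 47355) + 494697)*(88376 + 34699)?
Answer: 55456487325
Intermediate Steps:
((-91461 + 47355) + 494697)*(88376 + 34699) = (-44106 + 494697)*123075 = 450591*123075 = 55456487325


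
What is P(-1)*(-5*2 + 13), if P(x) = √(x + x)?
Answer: 3*I*√2 ≈ 4.2426*I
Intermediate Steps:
P(x) = √2*√x (P(x) = √(2*x) = √2*√x)
P(-1)*(-5*2 + 13) = (√2*√(-1))*(-5*2 + 13) = (√2*I)*(-10 + 13) = (I*√2)*3 = 3*I*√2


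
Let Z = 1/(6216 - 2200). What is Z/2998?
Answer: 1/12039968 ≈ 8.3057e-8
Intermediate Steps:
Z = 1/4016 ≈ 0.00024900
Z/2998 = (1/4016)/2998 = (1/4016)*(1/2998) = 1/12039968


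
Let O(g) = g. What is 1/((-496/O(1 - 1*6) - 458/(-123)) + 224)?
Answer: 615/201058 ≈ 0.0030588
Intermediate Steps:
1/((-496/O(1 - 1*6) - 458/(-123)) + 224) = 1/((-496/(1 - 1*6) - 458/(-123)) + 224) = 1/((-496/(1 - 6) - 458*(-1/123)) + 224) = 1/((-496/(-5) + 458/123) + 224) = 1/((-496*(-⅕) + 458/123) + 224) = 1/((496/5 + 458/123) + 224) = 1/(63298/615 + 224) = 1/(201058/615) = 615/201058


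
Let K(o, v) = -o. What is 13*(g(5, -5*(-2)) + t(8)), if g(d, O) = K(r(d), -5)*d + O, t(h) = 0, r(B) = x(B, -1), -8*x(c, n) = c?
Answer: 1365/8 ≈ 170.63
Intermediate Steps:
x(c, n) = -c/8
r(B) = -B/8
g(d, O) = O + d**2/8 (g(d, O) = (-(-1)*d/8)*d + O = (d/8)*d + O = d**2/8 + O = O + d**2/8)
13*(g(5, -5*(-2)) + t(8)) = 13*((-5*(-2) + (1/8)*5**2) + 0) = 13*((10 + (1/8)*25) + 0) = 13*((10 + 25/8) + 0) = 13*(105/8 + 0) = 13*(105/8) = 1365/8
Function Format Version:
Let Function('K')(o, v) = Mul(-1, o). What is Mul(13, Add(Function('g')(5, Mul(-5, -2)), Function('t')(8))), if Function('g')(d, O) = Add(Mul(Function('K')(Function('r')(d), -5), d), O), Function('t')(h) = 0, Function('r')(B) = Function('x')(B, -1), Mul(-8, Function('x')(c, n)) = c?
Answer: Rational(1365, 8) ≈ 170.63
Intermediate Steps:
Function('x')(c, n) = Mul(Rational(-1, 8), c)
Function('r')(B) = Mul(Rational(-1, 8), B)
Function('g')(d, O) = Add(O, Mul(Rational(1, 8), Pow(d, 2))) (Function('g')(d, O) = Add(Mul(Mul(-1, Mul(Rational(-1, 8), d)), d), O) = Add(Mul(Mul(Rational(1, 8), d), d), O) = Add(Mul(Rational(1, 8), Pow(d, 2)), O) = Add(O, Mul(Rational(1, 8), Pow(d, 2))))
Mul(13, Add(Function('g')(5, Mul(-5, -2)), Function('t')(8))) = Mul(13, Add(Add(Mul(-5, -2), Mul(Rational(1, 8), Pow(5, 2))), 0)) = Mul(13, Add(Add(10, Mul(Rational(1, 8), 25)), 0)) = Mul(13, Add(Add(10, Rational(25, 8)), 0)) = Mul(13, Add(Rational(105, 8), 0)) = Mul(13, Rational(105, 8)) = Rational(1365, 8)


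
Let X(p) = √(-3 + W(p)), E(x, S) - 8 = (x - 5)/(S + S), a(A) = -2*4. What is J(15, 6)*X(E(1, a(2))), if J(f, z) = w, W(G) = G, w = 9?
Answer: 9*√21/2 ≈ 20.622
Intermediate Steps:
a(A) = -8
J(f, z) = 9
E(x, S) = 8 + (-5 + x)/(2*S) (E(x, S) = 8 + (x - 5)/(S + S) = 8 + (-5 + x)/((2*S)) = 8 + (-5 + x)*(1/(2*S)) = 8 + (-5 + x)/(2*S))
X(p) = √(-3 + p)
J(15, 6)*X(E(1, a(2))) = 9*√(-3 + (½)*(-5 + 1 + 16*(-8))/(-8)) = 9*√(-3 + (½)*(-⅛)*(-5 + 1 - 128)) = 9*√(-3 + (½)*(-⅛)*(-132)) = 9*√(-3 + 33/4) = 9*√(21/4) = 9*(√21/2) = 9*√21/2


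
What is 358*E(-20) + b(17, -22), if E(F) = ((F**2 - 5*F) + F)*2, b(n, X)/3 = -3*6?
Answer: 343626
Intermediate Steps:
b(n, X) = -54 (b(n, X) = 3*(-3*6) = 3*(-18) = -54)
E(F) = -8*F + 2*F**2 (E(F) = (F**2 - 4*F)*2 = -8*F + 2*F**2)
358*E(-20) + b(17, -22) = 358*(2*(-20)*(-4 - 20)) - 54 = 358*(2*(-20)*(-24)) - 54 = 358*960 - 54 = 343680 - 54 = 343626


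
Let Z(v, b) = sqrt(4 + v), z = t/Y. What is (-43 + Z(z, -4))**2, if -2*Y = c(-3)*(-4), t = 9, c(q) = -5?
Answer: (430 - sqrt(310))**2/100 ≈ 1700.7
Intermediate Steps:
Y = -10 (Y = -(-5)*(-4)/2 = -1/2*20 = -10)
z = -9/10 (z = 9/(-10) = 9*(-1/10) = -9/10 ≈ -0.90000)
(-43 + Z(z, -4))**2 = (-43 + sqrt(4 - 9/10))**2 = (-43 + sqrt(31/10))**2 = (-43 + sqrt(310)/10)**2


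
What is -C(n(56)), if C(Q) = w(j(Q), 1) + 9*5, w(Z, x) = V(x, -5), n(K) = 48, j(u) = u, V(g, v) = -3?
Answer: -42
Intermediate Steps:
w(Z, x) = -3
C(Q) = 42 (C(Q) = -3 + 9*5 = -3 + 45 = 42)
-C(n(56)) = -1*42 = -42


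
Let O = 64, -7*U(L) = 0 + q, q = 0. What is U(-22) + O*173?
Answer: 11072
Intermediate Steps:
U(L) = 0 (U(L) = -(0 + 0)/7 = -⅐*0 = 0)
U(-22) + O*173 = 0 + 64*173 = 0 + 11072 = 11072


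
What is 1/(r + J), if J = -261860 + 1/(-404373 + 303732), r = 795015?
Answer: 100641/53657252354 ≈ 1.8756e-6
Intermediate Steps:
J = -26353852261/100641 (J = -261860 + 1/(-100641) = -261860 - 1/100641 = -26353852261/100641 ≈ -2.6186e+5)
1/(r + J) = 1/(795015 - 26353852261/100641) = 1/(53657252354/100641) = 100641/53657252354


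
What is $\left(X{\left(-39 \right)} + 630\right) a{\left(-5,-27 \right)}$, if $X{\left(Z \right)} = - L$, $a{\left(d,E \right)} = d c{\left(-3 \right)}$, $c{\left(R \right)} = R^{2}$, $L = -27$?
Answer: $-29565$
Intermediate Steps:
$a{\left(d,E \right)} = 9 d$ ($a{\left(d,E \right)} = d \left(-3\right)^{2} = d 9 = 9 d$)
$X{\left(Z \right)} = 27$ ($X{\left(Z \right)} = \left(-1\right) \left(-27\right) = 27$)
$\left(X{\left(-39 \right)} + 630\right) a{\left(-5,-27 \right)} = \left(27 + 630\right) 9 \left(-5\right) = 657 \left(-45\right) = -29565$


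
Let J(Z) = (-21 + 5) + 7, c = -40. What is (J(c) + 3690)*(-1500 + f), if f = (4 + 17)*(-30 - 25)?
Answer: -9773055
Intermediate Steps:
J(Z) = -9 (J(Z) = -16 + 7 = -9)
f = -1155 (f = 21*(-55) = -1155)
(J(c) + 3690)*(-1500 + f) = (-9 + 3690)*(-1500 - 1155) = 3681*(-2655) = -9773055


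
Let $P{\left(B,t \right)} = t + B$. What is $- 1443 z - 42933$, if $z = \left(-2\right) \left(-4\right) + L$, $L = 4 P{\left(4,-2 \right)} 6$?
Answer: $-123741$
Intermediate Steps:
$P{\left(B,t \right)} = B + t$
$L = 48$ ($L = 4 \left(4 - 2\right) 6 = 4 \cdot 2 \cdot 6 = 8 \cdot 6 = 48$)
$z = 56$ ($z = \left(-2\right) \left(-4\right) + 48 = 8 + 48 = 56$)
$- 1443 z - 42933 = \left(-1443\right) 56 - 42933 = -80808 - 42933 = -123741$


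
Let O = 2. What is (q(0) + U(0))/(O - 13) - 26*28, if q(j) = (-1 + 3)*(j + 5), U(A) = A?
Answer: -8018/11 ≈ -728.91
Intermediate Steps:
q(j) = 10 + 2*j (q(j) = 2*(5 + j) = 10 + 2*j)
(q(0) + U(0))/(O - 13) - 26*28 = ((10 + 2*0) + 0)/(2 - 13) - 26*28 = ((10 + 0) + 0)/(-11) - 728 = (10 + 0)*(-1/11) - 728 = 10*(-1/11) - 728 = -10/11 - 728 = -8018/11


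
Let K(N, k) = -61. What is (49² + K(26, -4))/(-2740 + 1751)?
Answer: -2340/989 ≈ -2.3660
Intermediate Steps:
(49² + K(26, -4))/(-2740 + 1751) = (49² - 61)/(-2740 + 1751) = (2401 - 61)/(-989) = 2340*(-1/989) = -2340/989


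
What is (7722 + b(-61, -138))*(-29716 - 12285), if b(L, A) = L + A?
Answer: -315973523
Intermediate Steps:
b(L, A) = A + L
(7722 + b(-61, -138))*(-29716 - 12285) = (7722 + (-138 - 61))*(-29716 - 12285) = (7722 - 199)*(-42001) = 7523*(-42001) = -315973523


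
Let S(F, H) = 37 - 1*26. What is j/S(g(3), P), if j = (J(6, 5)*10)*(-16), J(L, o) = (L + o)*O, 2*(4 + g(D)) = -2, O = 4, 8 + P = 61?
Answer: -640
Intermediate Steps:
P = 53 (P = -8 + 61 = 53)
g(D) = -5 (g(D) = -4 + (1/2)*(-2) = -4 - 1 = -5)
S(F, H) = 11 (S(F, H) = 37 - 26 = 11)
J(L, o) = 4*L + 4*o (J(L, o) = (L + o)*4 = 4*L + 4*o)
j = -7040 (j = ((4*6 + 4*5)*10)*(-16) = ((24 + 20)*10)*(-16) = (44*10)*(-16) = 440*(-16) = -7040)
j/S(g(3), P) = -7040/11 = -7040*1/11 = -640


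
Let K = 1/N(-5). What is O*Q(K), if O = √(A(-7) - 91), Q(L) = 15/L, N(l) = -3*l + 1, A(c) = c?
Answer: 1680*I*√2 ≈ 2375.9*I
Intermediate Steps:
N(l) = 1 - 3*l
K = 1/16 (K = 1/(1 - 3*(-5)) = 1/(1 + 15) = 1/16 ≈ 0.062500)
O = 7*I*√2 (O = √(-7 - 91) = √(-98) = 7*I*√2 ≈ 9.8995*I)
O*Q(K) = (7*I*√2)*(15/(1/16)) = (7*I*√2)*(15*16) = (7*I*√2)*240 = 1680*I*√2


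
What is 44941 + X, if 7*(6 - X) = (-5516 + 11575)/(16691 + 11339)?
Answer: 8819044811/196210 ≈ 44947.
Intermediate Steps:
X = 1171201/196210 (X = 6 - (-5516 + 11575)/(7*(16691 + 11339)) = 6 - 6059/(7*28030) = 6 - ⅐*6059/28030 = 6 - 6059/196210 = 1171201/196210 ≈ 5.9691)
44941 + X = 44941 + 1171201/196210 = 8819044811/196210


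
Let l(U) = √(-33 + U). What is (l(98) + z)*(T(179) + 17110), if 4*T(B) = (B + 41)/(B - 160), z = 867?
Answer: 281900715/19 + 325145*√65/19 ≈ 1.4975e+7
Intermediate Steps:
T(B) = (41 + B)/(4*(-160 + B)) (T(B) = ((B + 41)/(B - 160))/4 = ((41 + B)/(-160 + B))/4 = (41 + B)/(4*(-160 + B)))
(l(98) + z)*(T(179) + 17110) = (√(-33 + 98) + 867)*((41 + 179)/(4*(-160 + 179)) + 17110) = (√65 + 867)*((¼)*220/19 + 17110) = (867 + √65)*((¼)*(1/19)*220 + 17110) = (867 + √65)*(55/19 + 17110) = (867 + √65)*(325145/19) = 281900715/19 + 325145*√65/19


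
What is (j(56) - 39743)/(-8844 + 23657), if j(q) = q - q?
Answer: -39743/14813 ≈ -2.6830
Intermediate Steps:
j(q) = 0
(j(56) - 39743)/(-8844 + 23657) = (0 - 39743)/(-8844 + 23657) = -39743/14813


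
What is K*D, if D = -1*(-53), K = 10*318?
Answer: 168540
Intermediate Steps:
K = 3180
D = 53
K*D = 3180*53 = 168540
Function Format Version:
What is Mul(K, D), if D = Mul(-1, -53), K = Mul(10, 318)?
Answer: 168540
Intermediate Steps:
K = 3180
D = 53
Mul(K, D) = Mul(3180, 53) = 168540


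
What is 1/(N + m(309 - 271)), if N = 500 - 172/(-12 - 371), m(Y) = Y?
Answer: 383/206226 ≈ 0.0018572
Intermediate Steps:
N = 191672/383 (N = 500 - 172/(-383) = 500 - 1/383*(-172) = 500 + 172/383 = 191672/383 ≈ 500.45)
1/(N + m(309 - 271)) = 1/(191672/383 + (309 - 271)) = 1/(191672/383 + 38) = 1/(206226/383) = 383/206226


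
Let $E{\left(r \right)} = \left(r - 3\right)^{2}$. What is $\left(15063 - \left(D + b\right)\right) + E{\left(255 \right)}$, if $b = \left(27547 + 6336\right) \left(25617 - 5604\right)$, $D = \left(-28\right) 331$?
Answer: $-678012644$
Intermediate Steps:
$E{\left(r \right)} = \left(-3 + r\right)^{2}$
$D = -9268$
$b = 678100479$ ($b = 33883 \cdot 20013 = 678100479$)
$\left(15063 - \left(D + b\right)\right) + E{\left(255 \right)} = \left(15063 - \left(-9268 + 678100479\right)\right) + \left(-3 + 255\right)^{2} = \left(15063 - 678091211\right) + 252^{2} = \left(15063 - 678091211\right) + 63504 = -678076148 + 63504 = -678012644$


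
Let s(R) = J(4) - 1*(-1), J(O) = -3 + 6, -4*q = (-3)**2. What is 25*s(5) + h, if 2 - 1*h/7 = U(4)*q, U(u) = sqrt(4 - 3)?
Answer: 519/4 ≈ 129.75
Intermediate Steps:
q = -9/4 (q = -1/4*(-3)**2 = -1/4*9 = -9/4 ≈ -2.2500)
U(u) = 1 (U(u) = sqrt(1) = 1)
J(O) = 3
h = 119/4 (h = 14 - 7*(-9)/4 = 14 - 7*(-9/4) = 14 + 63/4 = 119/4 ≈ 29.750)
s(R) = 4 (s(R) = 3 - 1*(-1) = 3 + 1 = 4)
25*s(5) + h = 25*4 + 119/4 = 100 + 119/4 = 519/4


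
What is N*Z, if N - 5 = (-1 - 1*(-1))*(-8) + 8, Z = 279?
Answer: 3627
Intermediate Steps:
N = 13 (N = 5 + ((-1 - 1*(-1))*(-8) + 8) = 5 + ((-1 + 1)*(-8) + 8) = 5 + (0*(-8) + 8) = 5 + (0 + 8) = 5 + 8 = 13)
N*Z = 13*279 = 3627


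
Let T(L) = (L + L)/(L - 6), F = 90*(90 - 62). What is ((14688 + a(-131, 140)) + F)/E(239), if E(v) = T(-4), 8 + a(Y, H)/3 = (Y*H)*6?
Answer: -391170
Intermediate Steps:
a(Y, H) = -24 + 18*H*Y (a(Y, H) = -24 + 3*((Y*H)*6) = -24 + 3*((H*Y)*6) = -24 + 3*(6*H*Y) = -24 + 18*H*Y)
F = 2520 (F = 90*28 = 2520)
T(L) = 2*L/(-6 + L) (T(L) = (2*L)/(-6 + L) = 2*L/(-6 + L))
E(v) = ⅘ (E(v) = 2*(-4)/(-6 - 4) = 2*(-4)/(-10) = 2*(-4)*(-⅒) = ⅘)
((14688 + a(-131, 140)) + F)/E(239) = ((14688 + (-24 + 18*140*(-131))) + 2520)/(⅘) = ((14688 + (-24 - 330120)) + 2520)*(5/4) = ((14688 - 330144) + 2520)*(5/4) = (-315456 + 2520)*(5/4) = -312936*5/4 = -391170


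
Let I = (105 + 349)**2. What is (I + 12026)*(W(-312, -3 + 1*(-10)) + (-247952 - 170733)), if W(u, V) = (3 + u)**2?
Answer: -70504366968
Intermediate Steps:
I = 206116 (I = 454**2 = 206116)
(I + 12026)*(W(-312, -3 + 1*(-10)) + (-247952 - 170733)) = (206116 + 12026)*((3 - 312)**2 + (-247952 - 170733)) = 218142*((-309)**2 - 418685) = 218142*(95481 - 418685) = 218142*(-323204) = -70504366968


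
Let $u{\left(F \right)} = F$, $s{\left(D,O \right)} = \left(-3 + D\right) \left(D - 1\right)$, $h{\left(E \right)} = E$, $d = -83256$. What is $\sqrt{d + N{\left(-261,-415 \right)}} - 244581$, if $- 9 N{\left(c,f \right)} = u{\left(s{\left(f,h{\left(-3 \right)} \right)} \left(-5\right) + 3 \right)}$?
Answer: $-244581 + \frac{\sqrt{120133}}{3} \approx -2.4447 \cdot 10^{5}$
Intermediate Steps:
$s{\left(D,O \right)} = \left(-1 + D\right) \left(-3 + D\right)$ ($s{\left(D,O \right)} = \left(-3 + D\right) \left(-1 + D\right) = \left(-1 + D\right) \left(-3 + D\right)$)
$N{\left(c,f \right)} = \frac{4}{3} - \frac{20 f}{9} + \frac{5 f^{2}}{9}$ ($N{\left(c,f \right)} = - \frac{\left(3 + f^{2} - 4 f\right) \left(-5\right) + 3}{9} = - \frac{\left(-15 - 5 f^{2} + 20 f\right) + 3}{9} = - \frac{-12 - 5 f^{2} + 20 f}{9} = \frac{4}{3} - \frac{20 f}{9} + \frac{5 f^{2}}{9}$)
$\sqrt{d + N{\left(-261,-415 \right)}} - 244581 = \sqrt{-83256 + \left(\frac{4}{3} - - \frac{8300}{9} + \frac{5 \left(-415\right)^{2}}{9}\right)} - 244581 = \sqrt{-83256 + \left(\frac{4}{3} + \frac{8300}{9} + \frac{5}{9} \cdot 172225\right)} - 244581 = \sqrt{-83256 + \left(\frac{4}{3} + \frac{8300}{9} + \frac{861125}{9}\right)} - 244581 = \sqrt{-83256 + \frac{869437}{9}} - 244581 = \sqrt{\frac{120133}{9}} - 244581 = \frac{\sqrt{120133}}{3} - 244581 = -244581 + \frac{\sqrt{120133}}{3}$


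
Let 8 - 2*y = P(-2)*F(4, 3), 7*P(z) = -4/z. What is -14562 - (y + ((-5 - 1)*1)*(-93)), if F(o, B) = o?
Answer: -105864/7 ≈ -15123.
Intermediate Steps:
P(z) = -4/(7*z) (P(z) = (-4/z)/7 = -4/(7*z))
y = 24/7 (y = 4 - (-4/7/(-2))*4/2 = 4 - (-4/7*(-½))*4/2 = 4 - 4/7 = 24/7 ≈ 3.4286)
-14562 - (y + ((-5 - 1)*1)*(-93)) = -14562 - (24/7 + ((-5 - 1)*1)*(-93)) = -14562 - (24/7 - 6*1*(-93)) = -14562 - (24/7 - 6*(-93)) = -14562 - (24/7 + 558) = -14562 - 1*3930/7 = -14562 - 3930/7 = -105864/7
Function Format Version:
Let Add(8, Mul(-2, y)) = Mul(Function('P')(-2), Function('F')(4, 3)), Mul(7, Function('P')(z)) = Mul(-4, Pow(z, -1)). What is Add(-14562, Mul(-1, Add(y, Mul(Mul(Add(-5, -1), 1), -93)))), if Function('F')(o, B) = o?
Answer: Rational(-105864, 7) ≈ -15123.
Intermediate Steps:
Function('P')(z) = Mul(Rational(-4, 7), Pow(z, -1)) (Function('P')(z) = Mul(Rational(1, 7), Mul(-4, Pow(z, -1))) = Mul(Rational(-4, 7), Pow(z, -1)))
y = Rational(24, 7) (y = Add(4, Mul(Rational(-1, 2), Mul(Mul(Rational(-4, 7), Pow(-2, -1)), 4))) = Add(4, Mul(Rational(-1, 2), Mul(Mul(Rational(-4, 7), Rational(-1, 2)), 4))) = Add(4, Mul(Rational(-1, 2), Mul(Rational(2, 7), 4))) = Add(4, Mul(Rational(-1, 2), Rational(8, 7))) = Add(4, Rational(-4, 7)) = Rational(24, 7) ≈ 3.4286)
Add(-14562, Mul(-1, Add(y, Mul(Mul(Add(-5, -1), 1), -93)))) = Add(-14562, Mul(-1, Add(Rational(24, 7), Mul(Mul(Add(-5, -1), 1), -93)))) = Add(-14562, Mul(-1, Add(Rational(24, 7), Mul(Mul(-6, 1), -93)))) = Add(-14562, Mul(-1, Add(Rational(24, 7), Mul(-6, -93)))) = Add(-14562, Mul(-1, Add(Rational(24, 7), 558))) = Add(-14562, Mul(-1, Rational(3930, 7))) = Add(-14562, Rational(-3930, 7)) = Rational(-105864, 7)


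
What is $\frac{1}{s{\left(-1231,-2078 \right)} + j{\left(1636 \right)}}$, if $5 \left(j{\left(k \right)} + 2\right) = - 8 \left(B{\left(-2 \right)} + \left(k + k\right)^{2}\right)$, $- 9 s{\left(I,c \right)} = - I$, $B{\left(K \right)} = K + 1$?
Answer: $- \frac{45}{770837021} \approx -5.8378 \cdot 10^{-8}$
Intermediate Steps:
$B{\left(K \right)} = 1 + K$
$s{\left(I,c \right)} = \frac{I}{9}$ ($s{\left(I,c \right)} = - \frac{\left(-1\right) I}{9} = \frac{I}{9}$)
$j{\left(k \right)} = - \frac{2}{5} - \frac{32 k^{2}}{5}$ ($j{\left(k \right)} = -2 + \frac{\left(-8\right) \left(\left(1 - 2\right) + \left(k + k\right)^{2}\right)}{5} = -2 + \frac{\left(-8\right) \left(-1 + \left(2 k\right)^{2}\right)}{5} = -2 + \frac{\left(-8\right) \left(-1 + 4 k^{2}\right)}{5} = -2 + \frac{8 - 32 k^{2}}{5} = -2 - \left(- \frac{8}{5} + \frac{32 k^{2}}{5}\right) = - \frac{2}{5} - \frac{32 k^{2}}{5}$)
$\frac{1}{s{\left(-1231,-2078 \right)} + j{\left(1636 \right)}} = \frac{1}{\frac{1}{9} \left(-1231\right) - \left(\frac{2}{5} + \frac{32 \cdot 1636^{2}}{5}\right)} = \frac{1}{- \frac{1231}{9} - \frac{85647874}{5}} = \frac{1}{- \frac{770837021}{45}} = - \frac{45}{770837021}$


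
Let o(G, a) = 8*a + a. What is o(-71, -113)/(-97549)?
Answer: 1017/97549 ≈ 0.010426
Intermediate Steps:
o(G, a) = 9*a
o(-71, -113)/(-97549) = (9*(-113))/(-97549) = -1017*(-1/97549) = 1017/97549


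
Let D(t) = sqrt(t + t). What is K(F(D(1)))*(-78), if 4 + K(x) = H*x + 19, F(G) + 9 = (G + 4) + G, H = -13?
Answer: -6240 + 2028*sqrt(2) ≈ -3372.0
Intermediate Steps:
D(t) = sqrt(2)*sqrt(t) (D(t) = sqrt(2*t) = sqrt(2)*sqrt(t))
F(G) = -5 + 2*G (F(G) = -9 + ((G + 4) + G) = -9 + ((4 + G) + G) = -9 + (4 + 2*G) = -5 + 2*G)
K(x) = 15 - 13*x (K(x) = -4 + (-13*x + 19) = -4 + (19 - 13*x) = 15 - 13*x)
K(F(D(1)))*(-78) = (15 - 13*(-5 + 2*(sqrt(2)*sqrt(1))))*(-78) = (15 - 13*(-5 + 2*(sqrt(2)*1)))*(-78) = (15 - 13*(-5 + 2*sqrt(2)))*(-78) = (15 + (65 - 26*sqrt(2)))*(-78) = (80 - 26*sqrt(2))*(-78) = -6240 + 2028*sqrt(2)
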